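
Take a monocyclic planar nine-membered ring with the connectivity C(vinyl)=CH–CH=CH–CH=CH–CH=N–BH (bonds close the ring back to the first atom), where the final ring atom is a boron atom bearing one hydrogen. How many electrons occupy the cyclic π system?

8

Check conjugation: the double-bond atoms are sp², each contributing one p electron; each sp² =N– keeps its lone pair in-plane and puts one electron into the π system; the boron has an empty p orbital — every position has a p orbital, so the cyclic π system is continuous.
Tallying contributions gives 4 × 2 = 8 from the double-bond units + 0 from the BH atom = 8.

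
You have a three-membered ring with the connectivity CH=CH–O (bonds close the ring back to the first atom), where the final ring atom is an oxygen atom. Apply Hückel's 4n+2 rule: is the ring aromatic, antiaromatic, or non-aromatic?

Antiaromatic

Every ring atom contributes a p orbital perpendicular to the ring (every atom in a ring double bond is sp² and brings one electron to the p orbital; the oxygen donates one lone pair from its p orbital), so the π system is cyclic and fully conjugated.
π-electron count: 1 × 2 = 2 from the double-bond unit + 2 from the O atom = 4.
4 is a 4n count (n = 1), so the planar conjugated ring is antiaromatic.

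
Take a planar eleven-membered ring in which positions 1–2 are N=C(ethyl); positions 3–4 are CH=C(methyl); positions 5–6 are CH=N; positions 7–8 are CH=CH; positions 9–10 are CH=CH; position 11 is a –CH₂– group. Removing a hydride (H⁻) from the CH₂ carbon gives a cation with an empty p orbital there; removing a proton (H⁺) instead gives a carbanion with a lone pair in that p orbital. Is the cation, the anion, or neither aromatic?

The cation

Both ions have a continuous loop of p orbitals — each ring atom is sp².
Cation: 5 × 2 + 0 = 10 π electrons → 4(2)+2, aromatic.
Anion: 5 × 2 + 2 = 12 π electrons → 4(3), antiaromatic.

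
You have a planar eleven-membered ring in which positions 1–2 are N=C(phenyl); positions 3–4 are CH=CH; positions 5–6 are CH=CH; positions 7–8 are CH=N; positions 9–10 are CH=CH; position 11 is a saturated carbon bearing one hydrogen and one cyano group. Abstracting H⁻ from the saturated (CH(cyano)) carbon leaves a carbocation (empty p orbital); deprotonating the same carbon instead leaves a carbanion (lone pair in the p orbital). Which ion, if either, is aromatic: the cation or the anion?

In both ions every ring atom is sp² and contributes a p orbital, so both rings are fully conjugated.
Cation: 5 × 2 + 0 = 10 π electrons → 4(2)+2, aromatic.
Anion: 5 × 2 + 2 = 12 π electrons → 4(3), antiaromatic.

The cation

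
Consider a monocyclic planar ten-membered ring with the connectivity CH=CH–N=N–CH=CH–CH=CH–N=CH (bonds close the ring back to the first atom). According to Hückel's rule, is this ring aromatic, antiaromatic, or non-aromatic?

Aromatic

All ring atoms are sp² and supply a p orbital to the ring (every atom in a ring double bond is sp² and brings one electron to the p orbital; the doubly-bonded nitrogens are pyridine-type — their lone pairs lie in the ring plane, leaving one electron in the p orbital); the conjugation is uninterrupted.
Adding the contributions, 5 × 2 = 10 from the 5 double-bond units.
That gives a 4n+2 count (10, n = 2).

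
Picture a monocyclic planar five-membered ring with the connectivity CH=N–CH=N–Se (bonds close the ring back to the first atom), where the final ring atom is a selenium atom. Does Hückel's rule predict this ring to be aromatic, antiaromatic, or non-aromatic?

Check conjugation: every atom in a ring double bond is sp² and brings one electron to the p orbital; each =N– nitrogen is pyridine-type (lone pair in the sp² plane, one electron in the p orbital); the selenium donates one lone pair from its p orbital — every position has a p orbital, so the cyclic π system is continuous.
π-electron count: 2 × 2 = 4 from the double-bond units + 2 from the Se atom = 6.
With 6 π electrons (n = 1), the Hückel 4n+2 condition holds.

Aromatic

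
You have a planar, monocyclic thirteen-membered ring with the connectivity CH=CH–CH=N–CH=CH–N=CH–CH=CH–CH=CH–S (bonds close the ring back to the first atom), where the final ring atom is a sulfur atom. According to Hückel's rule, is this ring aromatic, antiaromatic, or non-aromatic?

Aromatic

The p orbitals form a continuous loop: every atom in a ring double bond is sp² and brings one electron to the p orbital; each =N– nitrogen is pyridine-type (lone pair in the sp² plane, one electron in the p orbital); the sulfur donates one lone pair from its p orbital. The ring is fully conjugated.
π-electron count: 6 × 2 = 12 from the double-bond units + 2 from the S atom = 14.
With 14 π electrons (n = 3), the Hückel 4n+2 condition holds.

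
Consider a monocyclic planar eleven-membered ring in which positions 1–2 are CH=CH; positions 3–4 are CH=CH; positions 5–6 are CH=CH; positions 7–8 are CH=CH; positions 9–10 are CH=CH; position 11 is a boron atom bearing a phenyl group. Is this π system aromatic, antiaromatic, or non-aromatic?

Aromatic

The p orbitals form a continuous loop: every atom in a ring double bond is sp² and brings one electron to the p orbital; the boron has an empty p orbital. The ring is fully conjugated.
Counting π electrons: 5 × 2 = 10 from the double-bond units + 0 from the B(phenyl) atom = 10.
Since 10 = 4·2 + 2, the ring meets the 4n+2 criterion.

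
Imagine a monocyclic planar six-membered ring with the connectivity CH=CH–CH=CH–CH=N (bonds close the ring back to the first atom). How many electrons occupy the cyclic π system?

6

The p orbitals form a continuous loop: each doubly-bonded ring atom is sp² with one p-orbital electron; each =N– nitrogen is pyridine-type (lone pair in the sp² plane, one electron in the p orbital). The ring is fully conjugated.
Tallying contributions gives 3 × 2 = 6 from the 3 double-bond units.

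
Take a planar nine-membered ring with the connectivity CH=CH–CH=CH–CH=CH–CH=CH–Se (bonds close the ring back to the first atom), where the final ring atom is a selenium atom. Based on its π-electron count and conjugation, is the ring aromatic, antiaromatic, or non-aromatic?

All ring atoms are sp² and supply a p orbital to the ring (each doubly-bonded ring atom is sp² with one p-orbital electron; the selenium donates one lone pair from its p orbital); the conjugation is uninterrupted.
Adding the contributions, 4 × 2 = 8 from the double-bond units + 2 from the Se atom = 10.
Since 10 = 4·2 + 2, the ring meets the 4n+2 criterion.

Aromatic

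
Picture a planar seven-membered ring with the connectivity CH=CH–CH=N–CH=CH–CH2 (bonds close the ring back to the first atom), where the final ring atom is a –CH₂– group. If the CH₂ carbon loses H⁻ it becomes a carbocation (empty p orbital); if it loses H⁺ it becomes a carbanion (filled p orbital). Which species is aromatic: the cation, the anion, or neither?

The cation

In both ions every ring atom is sp² and contributes a p orbital, so both rings are fully conjugated.
Cation: 3 × 2 + 0 = 6 π electrons → 4(1)+2, aromatic.
Anion: 3 × 2 + 2 = 8 π electrons → 4(2), antiaromatic.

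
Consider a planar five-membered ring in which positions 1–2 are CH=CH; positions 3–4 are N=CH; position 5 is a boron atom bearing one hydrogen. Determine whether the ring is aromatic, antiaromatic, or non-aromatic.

All ring atoms are sp² and supply a p orbital to the ring (the double-bond atoms are sp², each contributing one p electron; each sp² =N– keeps its lone pair in-plane and puts one electron into the π system; the boron has an empty p orbital); the conjugation is uninterrupted.
π-electron count: 2 × 2 = 4 from the double-bond units + 0 from the BH atom = 4.
4 = 4(1); a planar, fully conjugated 4n system is antiaromatic.

Antiaromatic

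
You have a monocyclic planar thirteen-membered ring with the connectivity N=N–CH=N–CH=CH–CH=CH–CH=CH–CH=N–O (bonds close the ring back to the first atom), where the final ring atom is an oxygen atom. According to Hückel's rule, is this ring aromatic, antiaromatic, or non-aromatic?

All ring atoms are sp² and supply a p orbital to the ring (every atom in a ring double bond is sp² and brings one electron to the p orbital; each =N– nitrogen is pyridine-type (lone pair in the sp² plane, one electron in the p orbital); the oxygen donates one lone pair from its p orbital); the conjugation is uninterrupted.
Adding the contributions, 6 × 2 = 12 from the double-bond units + 2 from the O atom = 14.
That gives a 4n+2 count (14, n = 3).

Aromatic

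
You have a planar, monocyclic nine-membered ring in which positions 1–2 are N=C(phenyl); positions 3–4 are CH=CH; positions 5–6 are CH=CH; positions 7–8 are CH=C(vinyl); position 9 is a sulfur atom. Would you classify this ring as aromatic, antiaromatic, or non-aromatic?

All ring atoms are sp² and supply a p orbital to the ring (every atom in a ring double bond is sp² and brings one electron to the p orbital; each sp² =N– keeps its lone pair in-plane and puts one electron into the π system; the sulfur donates one lone pair from its p orbital); the conjugation is uninterrupted.
π-electron count: 4 × 2 = 8 from the double-bond units + 2 from the S atom = 10.
That gives a 4n+2 count (10, n = 2).

Aromatic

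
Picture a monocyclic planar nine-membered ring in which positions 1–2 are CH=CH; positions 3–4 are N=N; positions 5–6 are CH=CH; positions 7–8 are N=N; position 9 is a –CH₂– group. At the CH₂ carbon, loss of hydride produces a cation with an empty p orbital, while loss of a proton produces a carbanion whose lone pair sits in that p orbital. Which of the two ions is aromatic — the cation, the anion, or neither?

Both ions have a continuous loop of p orbitals — each ring atom is sp².
Cation: 4 × 2 + 0 = 8 π electrons → 4(2), antiaromatic.
Anion: 4 × 2 + 2 = 10 π electrons → 4(2)+2, aromatic.

The anion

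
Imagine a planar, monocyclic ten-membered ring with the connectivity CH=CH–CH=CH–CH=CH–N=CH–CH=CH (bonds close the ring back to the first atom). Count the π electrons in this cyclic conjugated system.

Check conjugation: the double-bond atoms are sp², each contributing one p electron; each sp² =N– keeps its lone pair in-plane and puts one electron into the π system — every position has a p orbital, so the cyclic π system is continuous.
π-electron count: 5 × 2 = 10 from the 5 double-bond units.

10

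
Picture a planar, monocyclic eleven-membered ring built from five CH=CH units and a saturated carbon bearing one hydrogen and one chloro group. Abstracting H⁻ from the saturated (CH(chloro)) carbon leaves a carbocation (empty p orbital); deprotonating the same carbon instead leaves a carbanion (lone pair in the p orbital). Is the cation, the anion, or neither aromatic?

The cation

In either ion the ring is fully conjugated: every atom, including the new sp² carbon, supplies a p orbital.
Cation: 5 × 2 + 0 = 10 π electrons → 4(2)+2, aromatic.
Anion: 5 × 2 + 2 = 12 π electrons → 4(3), antiaromatic.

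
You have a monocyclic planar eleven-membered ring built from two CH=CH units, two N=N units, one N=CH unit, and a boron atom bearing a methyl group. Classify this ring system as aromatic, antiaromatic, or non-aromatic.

Aromatic

Check conjugation: each doubly-bonded ring atom is sp² with one p-orbital electron; each sp² =N– keeps its lone pair in-plane and puts one electron into the π system; the boron has an empty p orbital — every position has a p orbital, so the cyclic π system is continuous.
π-electron count: 5 × 2 = 10 from the double-bond units + 0 from the B(methyl) atom = 10.
That gives a 4n+2 count (10, n = 2).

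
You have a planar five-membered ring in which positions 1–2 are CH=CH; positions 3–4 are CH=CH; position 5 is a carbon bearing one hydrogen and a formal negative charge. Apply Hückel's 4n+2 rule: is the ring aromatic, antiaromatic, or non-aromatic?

All ring atoms are sp² and supply a p orbital to the ring (each doubly-bonded ring atom is sp² with one p-orbital electron; the carbanion's lone pair occupies the p orbital); the conjugation is uninterrupted.
Tallying contributions gives 2 × 2 = 4 from the double-bond units + 2 from the CH(-) atom = 6.
With 6 π electrons (n = 1), the Hückel 4n+2 condition holds.
This is the cyclopentadienyl anion.

Aromatic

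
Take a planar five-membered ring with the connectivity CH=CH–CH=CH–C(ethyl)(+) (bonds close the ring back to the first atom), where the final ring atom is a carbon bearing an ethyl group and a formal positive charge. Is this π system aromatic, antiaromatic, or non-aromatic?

Antiaromatic

Check conjugation: every atom in a ring double bond is sp² and brings one electron to the p orbital; the carbocation has an empty p orbital — every position has a p orbital, so the cyclic π system is continuous.
Tallying contributions gives 2 × 2 = 4 from the double-bond units + 0 from the C(ethyl)(+) atom = 4.
A 4n π count (4, n = 1) in a planar conjugated ring means antiaromatic.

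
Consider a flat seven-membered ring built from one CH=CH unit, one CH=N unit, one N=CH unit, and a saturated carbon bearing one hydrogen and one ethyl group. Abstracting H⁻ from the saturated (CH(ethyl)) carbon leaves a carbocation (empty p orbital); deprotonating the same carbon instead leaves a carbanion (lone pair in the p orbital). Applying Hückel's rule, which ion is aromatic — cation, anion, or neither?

Once that carbon is sp², every ring atom has a p orbital and both ions are fully conjugated.
Cation: 3 × 2 + 0 = 6 π electrons → 4(1)+2, aromatic.
Anion: 3 × 2 + 2 = 8 π electrons → 4(2), antiaromatic.

The cation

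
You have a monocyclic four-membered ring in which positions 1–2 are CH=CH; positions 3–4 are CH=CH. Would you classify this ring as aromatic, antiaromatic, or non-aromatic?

Every ring atom contributes a p orbital perpendicular to the ring (each doubly-bonded ring atom is sp² with one p-orbital electron), so the π system is cyclic and fully conjugated.
Tallying contributions gives 2 × 2 = 4 from the 2 double-bond units.
A 4n π count (4, n = 1) in a planar conjugated ring means antiaromatic.

Antiaromatic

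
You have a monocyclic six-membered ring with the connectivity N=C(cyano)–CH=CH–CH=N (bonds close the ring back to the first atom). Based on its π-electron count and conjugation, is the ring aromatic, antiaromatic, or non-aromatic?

Aromatic

Check conjugation: each doubly-bonded ring atom is sp² with one p-orbital electron; each =N– nitrogen is pyridine-type (lone pair in the sp² plane, one electron in the p orbital) — every position has a p orbital, so the cyclic π system is continuous.
Tallying contributions gives 3 × 2 = 6 from the 3 double-bond units.
6 = 4(1) + 2, which satisfies Hückel's 4n+2 rule.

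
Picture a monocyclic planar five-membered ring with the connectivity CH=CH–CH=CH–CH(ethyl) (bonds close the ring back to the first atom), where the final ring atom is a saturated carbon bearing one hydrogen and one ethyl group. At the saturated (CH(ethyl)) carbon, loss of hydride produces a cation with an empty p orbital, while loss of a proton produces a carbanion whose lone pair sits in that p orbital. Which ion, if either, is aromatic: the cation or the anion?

The anion

In both ions every ring atom is sp² and contributes a p orbital, so both rings are fully conjugated.
Cation: 2 × 2 + 0 = 4 π electrons → 4(1), antiaromatic.
Anion: 2 × 2 + 2 = 6 π electrons → 4(1)+2, aromatic.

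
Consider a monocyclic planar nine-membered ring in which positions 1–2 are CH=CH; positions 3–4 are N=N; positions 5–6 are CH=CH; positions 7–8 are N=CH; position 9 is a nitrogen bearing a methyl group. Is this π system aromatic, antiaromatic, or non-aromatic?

Aromatic

Every ring atom contributes a p orbital perpendicular to the ring (every atom in a ring double bond is sp² and brings one electron to the p orbital; each =N– nitrogen is pyridine-type (lone pair in the sp² plane, one electron in the p orbital); the pyrrole-type nitrogen donates its lone pair from the p orbital), so the π system is cyclic and fully conjugated.
Counting π electrons: 4 × 2 = 8 from the double-bond units + 2 from the N(methyl) atom = 10.
Since 10 = 4·2 + 2, the ring meets the 4n+2 criterion.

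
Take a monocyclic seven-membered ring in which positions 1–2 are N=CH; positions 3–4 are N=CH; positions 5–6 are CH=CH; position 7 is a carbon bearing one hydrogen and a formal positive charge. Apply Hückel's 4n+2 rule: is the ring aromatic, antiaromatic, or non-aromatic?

Aromatic

All ring atoms are sp² and supply a p orbital to the ring (each doubly-bonded ring atom is sp² with one p-orbital electron; each =N– nitrogen is pyridine-type (lone pair in the sp² plane, one electron in the p orbital); the carbocation has an empty p orbital); the conjugation is uninterrupted.
Tallying contributions gives 3 × 2 = 6 from the double-bond units + 0 from the CH(+) atom = 6.
With 6 π electrons (n = 1), the Hückel 4n+2 condition holds.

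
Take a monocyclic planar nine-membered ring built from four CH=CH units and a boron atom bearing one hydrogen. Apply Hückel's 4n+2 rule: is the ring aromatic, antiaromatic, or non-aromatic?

The p orbitals form a continuous loop: the double-bond atoms are sp², each contributing one p electron; the boron has an empty p orbital. The ring is fully conjugated.
π-electron count: 4 × 2 = 8 from the double-bond units + 0 from the BH atom = 8.
A 4n π count (8, n = 2) in a planar conjugated ring means antiaromatic.

Antiaromatic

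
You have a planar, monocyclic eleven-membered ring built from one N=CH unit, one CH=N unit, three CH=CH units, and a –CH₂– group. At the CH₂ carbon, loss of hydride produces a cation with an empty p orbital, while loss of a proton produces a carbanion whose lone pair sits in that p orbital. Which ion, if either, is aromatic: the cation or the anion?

In both ions every ring atom is sp² and contributes a p orbital, so both rings are fully conjugated.
Cation: 5 × 2 + 0 = 10 π electrons → 4(2)+2, aromatic.
Anion: 5 × 2 + 2 = 12 π electrons → 4(3), antiaromatic.

The cation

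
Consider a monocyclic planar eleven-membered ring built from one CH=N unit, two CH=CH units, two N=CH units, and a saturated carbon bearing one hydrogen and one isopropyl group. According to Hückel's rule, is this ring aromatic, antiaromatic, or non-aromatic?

Non-aromatic

The CH(isopropyl) carbon is saturated: that saturated carbon is sp³ and has no p orbital in the ring π system. Conjugation is not continuous around the ring.
Hückel's rule only applies to fully conjugated rings, so this one is simply non-aromatic.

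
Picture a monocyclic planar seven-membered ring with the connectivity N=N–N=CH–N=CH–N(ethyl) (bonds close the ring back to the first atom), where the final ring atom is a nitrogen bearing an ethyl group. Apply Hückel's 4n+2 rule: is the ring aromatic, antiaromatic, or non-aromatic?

The p orbitals form a continuous loop: each doubly-bonded ring atom is sp² with one p-orbital electron; the doubly-bonded nitrogens are pyridine-type — their lone pairs lie in the ring plane, leaving one electron in the p orbital; the pyrrole-type nitrogen donates its lone pair from the p orbital. The ring is fully conjugated.
Counting π electrons: 3 × 2 = 6 from the double-bond units + 2 from the N(ethyl) atom = 8.
With 8 = 4·2 π electrons, Hückel's rule classifies the planar ring as antiaromatic.

Antiaromatic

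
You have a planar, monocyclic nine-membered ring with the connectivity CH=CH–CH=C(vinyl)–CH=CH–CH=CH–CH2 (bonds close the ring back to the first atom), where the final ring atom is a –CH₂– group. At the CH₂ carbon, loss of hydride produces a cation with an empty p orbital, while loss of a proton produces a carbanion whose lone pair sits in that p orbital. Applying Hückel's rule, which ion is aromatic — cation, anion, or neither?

The anion

In both ions every ring atom is sp² and contributes a p orbital, so both rings are fully conjugated.
Cation: 4 × 2 + 0 = 8 π electrons → 4(2), antiaromatic.
Anion: 4 × 2 + 2 = 10 π electrons → 4(2)+2, aromatic.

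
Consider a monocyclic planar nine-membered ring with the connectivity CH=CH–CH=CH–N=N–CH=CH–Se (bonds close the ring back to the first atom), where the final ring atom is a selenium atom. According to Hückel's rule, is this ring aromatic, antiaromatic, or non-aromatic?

Aromatic

Check conjugation: every atom in a ring double bond is sp² and brings one electron to the p orbital; each sp² =N– keeps its lone pair in-plane and puts one electron into the π system; the selenium donates one lone pair from its p orbital — every position has a p orbital, so the cyclic π system is continuous.
Tallying contributions gives 4 × 2 = 8 from the double-bond units + 2 from the Se atom = 10.
With 10 π electrons (n = 2), the Hückel 4n+2 condition holds.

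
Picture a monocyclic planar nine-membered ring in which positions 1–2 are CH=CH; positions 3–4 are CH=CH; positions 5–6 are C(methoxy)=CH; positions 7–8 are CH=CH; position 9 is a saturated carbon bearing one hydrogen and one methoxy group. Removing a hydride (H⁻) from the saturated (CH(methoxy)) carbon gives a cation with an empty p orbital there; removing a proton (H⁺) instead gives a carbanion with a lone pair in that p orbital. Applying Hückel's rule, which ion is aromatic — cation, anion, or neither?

In both ions every ring atom is sp² and contributes a p orbital, so both rings are fully conjugated.
Cation: 4 × 2 + 0 = 8 π electrons → 4(2), antiaromatic.
Anion: 4 × 2 + 2 = 10 π electrons → 4(2)+2, aromatic.

The anion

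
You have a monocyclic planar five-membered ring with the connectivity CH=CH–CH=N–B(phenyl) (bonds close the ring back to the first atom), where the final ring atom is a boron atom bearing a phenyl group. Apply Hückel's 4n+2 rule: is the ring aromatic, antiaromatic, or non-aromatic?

The p orbitals form a continuous loop: each doubly-bonded ring atom is sp² with one p-orbital electron; each sp² =N– keeps its lone pair in-plane and puts one electron into the π system; the boron has an empty p orbital. The ring is fully conjugated.
Counting π electrons: 2 × 2 = 4 from the double-bond units + 0 from the B(phenyl) atom = 4.
4 = 4(1); a planar, fully conjugated 4n system is antiaromatic.

Antiaromatic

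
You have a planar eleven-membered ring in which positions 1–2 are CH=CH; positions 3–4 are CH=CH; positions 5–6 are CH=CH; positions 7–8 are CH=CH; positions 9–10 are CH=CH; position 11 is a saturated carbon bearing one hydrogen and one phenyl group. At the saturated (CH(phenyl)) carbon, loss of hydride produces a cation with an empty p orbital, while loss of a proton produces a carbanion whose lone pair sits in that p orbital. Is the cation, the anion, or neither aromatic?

The cation

Once that carbon is sp², every ring atom has a p orbital and both ions are fully conjugated.
Cation: 5 × 2 + 0 = 10 π electrons → 4(2)+2, aromatic.
Anion: 5 × 2 + 2 = 12 π electrons → 4(3), antiaromatic.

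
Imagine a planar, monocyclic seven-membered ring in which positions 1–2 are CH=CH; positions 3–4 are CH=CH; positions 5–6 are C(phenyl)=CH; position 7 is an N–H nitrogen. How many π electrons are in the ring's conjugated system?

8

All ring atoms are sp² and supply a p orbital to the ring (each doubly-bonded ring atom is sp² with one p-orbital electron; the pyrrole-type nitrogen donates its lone pair from the p orbital); the conjugation is uninterrupted.
π-electron count: 3 × 2 = 6 from the double-bond units + 2 from the NH atom = 8.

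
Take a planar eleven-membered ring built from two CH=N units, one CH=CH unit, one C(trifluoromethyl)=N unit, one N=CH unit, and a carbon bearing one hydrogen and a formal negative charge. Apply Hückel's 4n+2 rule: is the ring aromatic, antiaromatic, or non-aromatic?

Antiaromatic

Check conjugation: every atom in a ring double bond is sp² and brings one electron to the p orbital; each sp² =N– keeps its lone pair in-plane and puts one electron into the π system; the carbanion's lone pair occupies the p orbital — every position has a p orbital, so the cyclic π system is continuous.
Counting π electrons: 5 × 2 = 10 from the double-bond units + 2 from the CH(-) atom = 12.
With 12 = 4·3 π electrons, Hückel's rule classifies the planar ring as antiaromatic.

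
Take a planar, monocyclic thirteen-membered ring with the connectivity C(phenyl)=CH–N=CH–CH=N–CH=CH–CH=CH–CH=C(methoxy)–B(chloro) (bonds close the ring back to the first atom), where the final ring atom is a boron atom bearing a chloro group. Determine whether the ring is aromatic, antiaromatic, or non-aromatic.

All ring atoms are sp² and supply a p orbital to the ring (the double-bond atoms are sp², each contributing one p electron; each =N– nitrogen is pyridine-type (lone pair in the sp² plane, one electron in the p orbital); the boron has an empty p orbital); the conjugation is uninterrupted.
π-electron count: 6 × 2 = 12 from the double-bond units + 0 from the B(chloro) atom = 12.
12 is a 4n count (n = 3), so the planar conjugated ring is antiaromatic.

Antiaromatic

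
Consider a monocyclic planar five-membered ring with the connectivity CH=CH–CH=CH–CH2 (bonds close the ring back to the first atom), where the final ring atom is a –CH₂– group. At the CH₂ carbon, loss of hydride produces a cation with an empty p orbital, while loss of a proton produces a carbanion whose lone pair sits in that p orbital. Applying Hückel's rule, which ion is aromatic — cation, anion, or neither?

The anion

In both ions every ring atom is sp² and contributes a p orbital, so both rings are fully conjugated.
Cation: 2 × 2 + 0 = 4 π electrons → 4(1), antiaromatic.
Anion: 2 × 2 + 2 = 6 π electrons → 4(1)+2, aromatic.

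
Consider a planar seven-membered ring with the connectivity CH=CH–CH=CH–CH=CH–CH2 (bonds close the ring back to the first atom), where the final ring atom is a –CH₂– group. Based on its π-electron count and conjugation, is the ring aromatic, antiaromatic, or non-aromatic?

Because the tetrahedral CH₂ carbon is sp³ and has no p orbital in the ring π system at the CH2 position, the π system cannot extend all the way around the ring.
A ring that is not fully conjugated cannot be aromatic or antiaromatic regardless of its π-electron count.

Non-aromatic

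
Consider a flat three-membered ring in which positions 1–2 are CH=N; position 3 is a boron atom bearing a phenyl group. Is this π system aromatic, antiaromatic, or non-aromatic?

Every ring atom contributes a p orbital perpendicular to the ring (every atom in a ring double bond is sp² and brings one electron to the p orbital; each =N– nitrogen is pyridine-type (lone pair in the sp² plane, one electron in the p orbital); the boron has an empty p orbital), so the π system is cyclic and fully conjugated.
Adding the contributions, 1 × 2 = 2 from the double-bond unit + 0 from the B(phenyl) atom = 2.
With 2 π electrons (n = 0), the Hückel 4n+2 condition holds.

Aromatic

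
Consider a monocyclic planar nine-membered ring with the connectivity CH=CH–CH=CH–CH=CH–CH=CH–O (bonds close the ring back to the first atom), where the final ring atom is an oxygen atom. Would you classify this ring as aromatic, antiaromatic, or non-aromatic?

Every ring atom contributes a p orbital perpendicular to the ring (every atom in a ring double bond is sp² and brings one electron to the p orbital; the oxygen donates one lone pair from its p orbital), so the π system is cyclic and fully conjugated.
Tallying contributions gives 4 × 2 = 8 from the double-bond units + 2 from the O atom = 10.
10 = 4(2) + 2, which satisfies Hückel's 4n+2 rule.

Aromatic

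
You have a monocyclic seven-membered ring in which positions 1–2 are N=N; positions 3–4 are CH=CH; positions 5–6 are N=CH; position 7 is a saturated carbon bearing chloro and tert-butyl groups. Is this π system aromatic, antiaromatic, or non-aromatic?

The C(chloro)(tert-butyl) carbon is saturated: that saturated carbon is sp³ and has no p orbital in the ring π system. Conjugation is not continuous around the ring.
Broken conjugation rules out both aromaticity and antiaromaticity.

Non-aromatic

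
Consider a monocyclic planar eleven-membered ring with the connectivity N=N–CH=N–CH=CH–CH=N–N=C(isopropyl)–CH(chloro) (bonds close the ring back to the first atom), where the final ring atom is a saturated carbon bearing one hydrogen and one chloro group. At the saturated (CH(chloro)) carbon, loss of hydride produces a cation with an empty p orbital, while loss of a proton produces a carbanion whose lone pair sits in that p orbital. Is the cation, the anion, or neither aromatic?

Both ions have a continuous loop of p orbitals — each ring atom is sp².
Cation: 5 × 2 + 0 = 10 π electrons → 4(2)+2, aromatic.
Anion: 5 × 2 + 2 = 12 π electrons → 4(3), antiaromatic.

The cation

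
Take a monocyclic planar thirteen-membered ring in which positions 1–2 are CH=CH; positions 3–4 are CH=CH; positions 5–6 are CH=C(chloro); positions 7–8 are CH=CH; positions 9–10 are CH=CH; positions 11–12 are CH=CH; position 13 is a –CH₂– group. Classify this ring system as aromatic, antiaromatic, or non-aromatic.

Non-aromatic

Because the tetrahedral CH₂ carbon is sp³ and has no p orbital in the ring π system at the CH2 position, the π system cannot extend all the way around the ring.
Without a continuous loop of overlapping p orbitals the Hückel electron count never comes into play.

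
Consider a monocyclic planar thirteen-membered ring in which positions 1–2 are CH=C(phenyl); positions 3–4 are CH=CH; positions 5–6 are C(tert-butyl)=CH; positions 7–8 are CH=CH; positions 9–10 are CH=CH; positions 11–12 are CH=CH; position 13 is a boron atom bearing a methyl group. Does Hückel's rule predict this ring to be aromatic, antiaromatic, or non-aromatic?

All ring atoms are sp² and supply a p orbital to the ring (every atom in a ring double bond is sp² and brings one electron to the p orbital; the boron has an empty p orbital); the conjugation is uninterrupted.
Tallying contributions gives 6 × 2 = 12 from the double-bond units + 0 from the B(methyl) atom = 12.
A 4n π count (12, n = 3) in a planar conjugated ring means antiaromatic.

Antiaromatic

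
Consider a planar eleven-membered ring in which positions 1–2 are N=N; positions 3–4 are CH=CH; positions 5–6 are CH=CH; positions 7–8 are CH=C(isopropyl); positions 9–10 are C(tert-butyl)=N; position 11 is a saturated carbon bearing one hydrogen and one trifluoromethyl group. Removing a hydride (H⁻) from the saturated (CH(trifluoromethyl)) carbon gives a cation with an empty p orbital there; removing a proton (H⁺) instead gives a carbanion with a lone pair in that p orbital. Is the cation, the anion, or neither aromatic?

The cation

In both ions every ring atom is sp² and contributes a p orbital, so both rings are fully conjugated.
Cation: 5 × 2 + 0 = 10 π electrons → 4(2)+2, aromatic.
Anion: 5 × 2 + 2 = 12 π electrons → 4(3), antiaromatic.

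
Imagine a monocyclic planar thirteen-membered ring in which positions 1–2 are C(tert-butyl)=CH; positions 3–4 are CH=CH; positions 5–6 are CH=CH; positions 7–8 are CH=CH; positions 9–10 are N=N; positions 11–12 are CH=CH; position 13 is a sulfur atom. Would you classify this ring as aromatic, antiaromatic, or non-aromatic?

Aromatic

The p orbitals form a continuous loop: each doubly-bonded ring atom is sp² with one p-orbital electron; the doubly-bonded nitrogens are pyridine-type — their lone pairs lie in the ring plane, leaving one electron in the p orbital; the sulfur donates one lone pair from its p orbital. The ring is fully conjugated.
Counting π electrons: 6 × 2 = 12 from the double-bond units + 2 from the S atom = 14.
Since 14 = 4·3 + 2, the ring meets the 4n+2 criterion.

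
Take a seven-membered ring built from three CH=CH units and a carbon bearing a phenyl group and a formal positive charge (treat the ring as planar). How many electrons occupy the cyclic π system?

6

The p orbitals form a continuous loop: every atom in a ring double bond is sp² and brings one electron to the p orbital; the carbocation has an empty p orbital. The ring is fully conjugated.
Counting π electrons: 3 × 2 = 6 from the double-bond units + 0 from the C(phenyl)(+) atom = 6.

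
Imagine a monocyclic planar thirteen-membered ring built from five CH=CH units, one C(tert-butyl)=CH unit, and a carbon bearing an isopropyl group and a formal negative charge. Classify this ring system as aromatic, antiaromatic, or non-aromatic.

Aromatic

The p orbitals form a continuous loop: every atom in a ring double bond is sp² and brings one electron to the p orbital; the carbanion's lone pair occupies the p orbital. The ring is fully conjugated.
Tallying contributions gives 6 × 2 = 12 from the double-bond units + 2 from the C(isopropyl)(-) atom = 14.
14 = 4(3) + 2, which satisfies Hückel's 4n+2 rule.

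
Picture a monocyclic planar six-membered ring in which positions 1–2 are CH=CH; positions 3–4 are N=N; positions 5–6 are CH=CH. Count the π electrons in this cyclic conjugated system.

All ring atoms are sp² and supply a p orbital to the ring (each doubly-bonded ring atom is sp² with one p-orbital electron; each =N– nitrogen is pyridine-type (lone pair in the sp² plane, one electron in the p orbital)); the conjugation is uninterrupted.
π-electron count: 3 × 2 = 6 from the 3 double-bond units.

6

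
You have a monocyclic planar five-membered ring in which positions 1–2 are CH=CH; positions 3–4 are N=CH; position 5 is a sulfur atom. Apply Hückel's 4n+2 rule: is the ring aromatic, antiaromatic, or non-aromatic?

Aromatic

All ring atoms are sp² and supply a p orbital to the ring (each doubly-bonded ring atom is sp² with one p-orbital electron; the doubly-bonded nitrogens are pyridine-type — their lone pairs lie in the ring plane, leaving one electron in the p orbital; the sulfur donates one lone pair from its p orbital); the conjugation is uninterrupted.
Counting π electrons: 2 × 2 = 4 from the double-bond units + 2 from the S atom = 6.
Since 6 = 4·1 + 2, the ring meets the 4n+2 criterion.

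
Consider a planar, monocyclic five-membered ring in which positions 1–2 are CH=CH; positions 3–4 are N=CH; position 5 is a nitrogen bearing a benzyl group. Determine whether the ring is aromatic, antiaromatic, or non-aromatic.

Aromatic

All ring atoms are sp² and supply a p orbital to the ring (each doubly-bonded ring atom is sp² with one p-orbital electron; the doubly-bonded nitrogens are pyridine-type — their lone pairs lie in the ring plane, leaving one electron in the p orbital; the pyrrole-type nitrogen donates its lone pair from the p orbital); the conjugation is uninterrupted.
Tallying contributions gives 2 × 2 = 4 from the double-bond units + 2 from the N(benzyl) atom = 6.
That gives a 4n+2 count (6, n = 1).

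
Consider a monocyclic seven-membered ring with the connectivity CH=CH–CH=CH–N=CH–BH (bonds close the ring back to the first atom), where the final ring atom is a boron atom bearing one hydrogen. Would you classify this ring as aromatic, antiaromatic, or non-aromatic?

Check conjugation: the double-bond atoms are sp², each contributing one p electron; each =N– nitrogen is pyridine-type (lone pair in the sp² plane, one electron in the p orbital); the boron has an empty p orbital — every position has a p orbital, so the cyclic π system is continuous.
π-electron count: 3 × 2 = 6 from the double-bond units + 0 from the BH atom = 6.
That gives a 4n+2 count (6, n = 1).

Aromatic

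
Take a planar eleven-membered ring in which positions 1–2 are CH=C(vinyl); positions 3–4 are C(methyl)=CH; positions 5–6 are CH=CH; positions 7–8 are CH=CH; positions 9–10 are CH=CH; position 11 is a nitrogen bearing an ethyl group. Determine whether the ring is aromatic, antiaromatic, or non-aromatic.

Antiaromatic

Every ring atom contributes a p orbital perpendicular to the ring (the double-bond atoms are sp², each contributing one p electron; the pyrrole-type nitrogen donates its lone pair from the p orbital), so the π system is cyclic and fully conjugated.
Tallying contributions gives 5 × 2 = 10 from the double-bond units + 2 from the N(ethyl) atom = 12.
With 12 = 4·3 π electrons, Hückel's rule classifies the planar ring as antiaromatic.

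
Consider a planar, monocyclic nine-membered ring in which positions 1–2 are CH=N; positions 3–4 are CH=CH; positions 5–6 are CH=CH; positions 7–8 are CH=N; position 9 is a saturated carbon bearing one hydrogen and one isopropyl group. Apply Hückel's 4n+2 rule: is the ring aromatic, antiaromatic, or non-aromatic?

Non-aromatic

Because that saturated carbon is sp³ and has no p orbital in the ring π system at the CH(isopropyl) position, the π system cannot extend all the way around the ring.
Without a continuous loop of overlapping p orbitals the Hückel electron count never comes into play.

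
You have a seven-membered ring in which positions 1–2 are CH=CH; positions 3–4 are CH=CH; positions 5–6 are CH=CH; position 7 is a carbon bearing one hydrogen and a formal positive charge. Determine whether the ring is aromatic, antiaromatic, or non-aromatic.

Check conjugation: the double-bond atoms are sp², each contributing one p electron; the carbocation has an empty p orbital — every position has a p orbital, so the cyclic π system is continuous.
Tallying contributions gives 3 × 2 = 6 from the double-bond units + 0 from the CH(+) atom = 6.
6 = 4(1) + 2, which satisfies Hückel's 4n+2 rule.
(This ring is the tropylium cation.)

Aromatic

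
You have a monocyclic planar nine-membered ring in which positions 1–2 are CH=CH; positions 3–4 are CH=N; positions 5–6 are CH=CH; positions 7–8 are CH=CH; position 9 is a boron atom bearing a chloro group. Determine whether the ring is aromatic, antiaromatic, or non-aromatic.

Antiaromatic

The p orbitals form a continuous loop: each doubly-bonded ring atom is sp² with one p-orbital electron; each =N– nitrogen is pyridine-type (lone pair in the sp² plane, one electron in the p orbital); the boron has an empty p orbital. The ring is fully conjugated.
Tallying contributions gives 4 × 2 = 8 from the double-bond units + 0 from the B(chloro) atom = 8.
8 is a 4n count (n = 2), so the planar conjugated ring is antiaromatic.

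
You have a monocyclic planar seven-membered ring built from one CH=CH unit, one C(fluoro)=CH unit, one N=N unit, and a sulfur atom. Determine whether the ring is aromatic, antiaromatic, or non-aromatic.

The p orbitals form a continuous loop: each doubly-bonded ring atom is sp² with one p-orbital electron; each sp² =N– keeps its lone pair in-plane and puts one electron into the π system; the sulfur donates one lone pair from its p orbital. The ring is fully conjugated.
Adding the contributions, 3 × 2 = 6 from the double-bond units + 2 from the S atom = 8.
8 is a 4n count (n = 2), so the planar conjugated ring is antiaromatic.

Antiaromatic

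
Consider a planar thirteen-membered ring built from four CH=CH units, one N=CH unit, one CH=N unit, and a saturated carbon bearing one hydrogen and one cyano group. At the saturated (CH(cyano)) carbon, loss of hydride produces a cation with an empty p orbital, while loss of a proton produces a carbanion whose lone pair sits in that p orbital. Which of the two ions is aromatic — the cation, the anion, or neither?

In both ions every ring atom is sp² and contributes a p orbital, so both rings are fully conjugated.
Cation: 6 × 2 + 0 = 12 π electrons → 4(3), antiaromatic.
Anion: 6 × 2 + 2 = 14 π electrons → 4(3)+2, aromatic.

The anion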